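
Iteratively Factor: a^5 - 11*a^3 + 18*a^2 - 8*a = (a - 1)*(a^4 + a^3 - 10*a^2 + 8*a) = a*(a - 1)*(a^3 + a^2 - 10*a + 8) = a*(a - 1)*(a + 4)*(a^2 - 3*a + 2) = a*(a - 2)*(a - 1)*(a + 4)*(a - 1)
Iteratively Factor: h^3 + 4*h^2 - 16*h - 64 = (h + 4)*(h^2 - 16) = (h - 4)*(h + 4)*(h + 4)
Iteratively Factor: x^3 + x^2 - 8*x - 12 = (x + 2)*(x^2 - x - 6) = (x + 2)^2*(x - 3)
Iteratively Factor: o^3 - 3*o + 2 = (o - 1)*(o^2 + o - 2) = (o - 1)^2*(o + 2)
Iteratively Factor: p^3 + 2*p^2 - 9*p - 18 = (p + 3)*(p^2 - p - 6) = (p - 3)*(p + 3)*(p + 2)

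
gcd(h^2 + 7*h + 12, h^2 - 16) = h + 4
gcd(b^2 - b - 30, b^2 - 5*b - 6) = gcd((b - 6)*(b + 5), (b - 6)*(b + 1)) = b - 6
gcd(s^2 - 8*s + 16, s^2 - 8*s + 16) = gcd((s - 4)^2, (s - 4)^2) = s^2 - 8*s + 16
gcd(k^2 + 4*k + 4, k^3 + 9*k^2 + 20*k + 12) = k + 2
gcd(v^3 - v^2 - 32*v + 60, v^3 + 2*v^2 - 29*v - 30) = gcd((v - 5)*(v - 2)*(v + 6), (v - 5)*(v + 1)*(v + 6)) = v^2 + v - 30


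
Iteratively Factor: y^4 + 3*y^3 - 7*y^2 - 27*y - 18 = (y + 3)*(y^3 - 7*y - 6) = (y + 2)*(y + 3)*(y^2 - 2*y - 3) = (y - 3)*(y + 2)*(y + 3)*(y + 1)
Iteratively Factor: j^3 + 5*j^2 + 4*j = (j + 1)*(j^2 + 4*j) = j*(j + 1)*(j + 4)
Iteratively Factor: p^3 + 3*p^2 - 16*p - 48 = (p - 4)*(p^2 + 7*p + 12) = (p - 4)*(p + 3)*(p + 4)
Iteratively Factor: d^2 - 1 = (d - 1)*(d + 1)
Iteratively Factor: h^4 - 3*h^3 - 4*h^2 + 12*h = (h + 2)*(h^3 - 5*h^2 + 6*h) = (h - 2)*(h + 2)*(h^2 - 3*h) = h*(h - 2)*(h + 2)*(h - 3)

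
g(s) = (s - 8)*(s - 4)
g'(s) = 2*s - 12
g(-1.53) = 52.70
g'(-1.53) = -15.06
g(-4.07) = 97.40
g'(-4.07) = -20.14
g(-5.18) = 120.99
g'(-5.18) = -22.36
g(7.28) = -2.36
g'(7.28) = 2.56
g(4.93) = -2.86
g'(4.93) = -2.14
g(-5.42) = 126.42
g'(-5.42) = -22.84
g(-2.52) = 68.59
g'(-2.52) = -17.04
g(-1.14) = 46.98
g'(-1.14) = -14.28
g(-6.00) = 140.00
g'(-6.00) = -24.00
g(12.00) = 32.00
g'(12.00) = 12.00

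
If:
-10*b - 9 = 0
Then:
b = -9/10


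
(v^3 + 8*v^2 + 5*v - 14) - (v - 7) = v^3 + 8*v^2 + 4*v - 7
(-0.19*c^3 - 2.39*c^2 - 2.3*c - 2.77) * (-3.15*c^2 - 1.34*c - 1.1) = 0.5985*c^5 + 7.7831*c^4 + 10.6566*c^3 + 14.4365*c^2 + 6.2418*c + 3.047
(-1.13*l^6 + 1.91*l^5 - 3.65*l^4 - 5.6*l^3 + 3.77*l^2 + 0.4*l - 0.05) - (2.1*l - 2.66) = -1.13*l^6 + 1.91*l^5 - 3.65*l^4 - 5.6*l^3 + 3.77*l^2 - 1.7*l + 2.61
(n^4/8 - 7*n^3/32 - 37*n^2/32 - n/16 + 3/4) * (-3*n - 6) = -3*n^5/8 - 3*n^4/32 + 153*n^3/32 + 57*n^2/8 - 15*n/8 - 9/2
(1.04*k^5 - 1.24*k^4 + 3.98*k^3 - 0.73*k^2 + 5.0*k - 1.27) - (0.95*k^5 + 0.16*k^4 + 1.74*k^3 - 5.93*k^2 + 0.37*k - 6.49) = 0.0900000000000001*k^5 - 1.4*k^4 + 2.24*k^3 + 5.2*k^2 + 4.63*k + 5.22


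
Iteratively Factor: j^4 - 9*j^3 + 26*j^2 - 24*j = (j - 3)*(j^3 - 6*j^2 + 8*j) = j*(j - 3)*(j^2 - 6*j + 8) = j*(j - 4)*(j - 3)*(j - 2)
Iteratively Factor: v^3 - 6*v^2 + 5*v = (v)*(v^2 - 6*v + 5) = v*(v - 5)*(v - 1)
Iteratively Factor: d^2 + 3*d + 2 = (d + 1)*(d + 2)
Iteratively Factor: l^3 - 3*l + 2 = (l - 1)*(l^2 + l - 2) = (l - 1)*(l + 2)*(l - 1)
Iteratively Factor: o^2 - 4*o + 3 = (o - 1)*(o - 3)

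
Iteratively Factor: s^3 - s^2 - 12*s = (s - 4)*(s^2 + 3*s) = s*(s - 4)*(s + 3)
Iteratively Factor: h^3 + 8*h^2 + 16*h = (h + 4)*(h^2 + 4*h) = (h + 4)^2*(h)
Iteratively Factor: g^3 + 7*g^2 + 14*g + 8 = (g + 2)*(g^2 + 5*g + 4) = (g + 2)*(g + 4)*(g + 1)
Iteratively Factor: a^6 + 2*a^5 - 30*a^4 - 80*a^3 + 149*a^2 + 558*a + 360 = (a + 3)*(a^5 - a^4 - 27*a^3 + a^2 + 146*a + 120) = (a + 1)*(a + 3)*(a^4 - 2*a^3 - 25*a^2 + 26*a + 120) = (a + 1)*(a + 2)*(a + 3)*(a^3 - 4*a^2 - 17*a + 60) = (a - 5)*(a + 1)*(a + 2)*(a + 3)*(a^2 + a - 12) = (a - 5)*(a - 3)*(a + 1)*(a + 2)*(a + 3)*(a + 4)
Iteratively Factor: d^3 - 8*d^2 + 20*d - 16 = (d - 2)*(d^2 - 6*d + 8) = (d - 4)*(d - 2)*(d - 2)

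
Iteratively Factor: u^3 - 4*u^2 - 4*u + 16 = (u - 4)*(u^2 - 4) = (u - 4)*(u + 2)*(u - 2)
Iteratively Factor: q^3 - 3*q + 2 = (q - 1)*(q^2 + q - 2) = (q - 1)^2*(q + 2)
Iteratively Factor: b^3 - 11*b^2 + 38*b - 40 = (b - 4)*(b^2 - 7*b + 10) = (b - 4)*(b - 2)*(b - 5)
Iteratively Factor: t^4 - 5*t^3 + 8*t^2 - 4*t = (t)*(t^3 - 5*t^2 + 8*t - 4) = t*(t - 2)*(t^2 - 3*t + 2) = t*(t - 2)*(t - 1)*(t - 2)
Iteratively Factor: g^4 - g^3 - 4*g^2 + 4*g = (g + 2)*(g^3 - 3*g^2 + 2*g) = (g - 2)*(g + 2)*(g^2 - g) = (g - 2)*(g - 1)*(g + 2)*(g)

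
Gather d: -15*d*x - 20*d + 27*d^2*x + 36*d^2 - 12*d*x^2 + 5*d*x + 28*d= d^2*(27*x + 36) + d*(-12*x^2 - 10*x + 8)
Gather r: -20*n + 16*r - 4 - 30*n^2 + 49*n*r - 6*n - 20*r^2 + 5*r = -30*n^2 - 26*n - 20*r^2 + r*(49*n + 21) - 4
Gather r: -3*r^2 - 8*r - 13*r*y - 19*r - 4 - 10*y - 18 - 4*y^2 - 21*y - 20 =-3*r^2 + r*(-13*y - 27) - 4*y^2 - 31*y - 42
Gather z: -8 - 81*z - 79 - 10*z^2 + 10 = -10*z^2 - 81*z - 77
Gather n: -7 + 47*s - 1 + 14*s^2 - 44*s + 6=14*s^2 + 3*s - 2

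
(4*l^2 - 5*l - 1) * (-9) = -36*l^2 + 45*l + 9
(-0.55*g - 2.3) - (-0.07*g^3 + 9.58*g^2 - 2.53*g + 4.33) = 0.07*g^3 - 9.58*g^2 + 1.98*g - 6.63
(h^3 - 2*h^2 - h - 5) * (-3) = -3*h^3 + 6*h^2 + 3*h + 15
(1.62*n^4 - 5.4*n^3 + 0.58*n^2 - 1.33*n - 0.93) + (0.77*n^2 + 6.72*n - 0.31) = 1.62*n^4 - 5.4*n^3 + 1.35*n^2 + 5.39*n - 1.24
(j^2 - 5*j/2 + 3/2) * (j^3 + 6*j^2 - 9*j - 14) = j^5 + 7*j^4/2 - 45*j^3/2 + 35*j^2/2 + 43*j/2 - 21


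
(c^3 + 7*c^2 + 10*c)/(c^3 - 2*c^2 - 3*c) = (c^2 + 7*c + 10)/(c^2 - 2*c - 3)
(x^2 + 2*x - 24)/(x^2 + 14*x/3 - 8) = 3*(x - 4)/(3*x - 4)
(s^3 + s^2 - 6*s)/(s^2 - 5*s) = (s^2 + s - 6)/(s - 5)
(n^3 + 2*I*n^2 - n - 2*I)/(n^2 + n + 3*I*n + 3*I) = (n^2 + n*(-1 + 2*I) - 2*I)/(n + 3*I)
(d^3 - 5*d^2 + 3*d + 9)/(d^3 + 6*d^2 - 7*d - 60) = (d^2 - 2*d - 3)/(d^2 + 9*d + 20)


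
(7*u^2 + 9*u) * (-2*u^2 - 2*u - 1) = -14*u^4 - 32*u^3 - 25*u^2 - 9*u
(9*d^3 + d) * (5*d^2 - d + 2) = 45*d^5 - 9*d^4 + 23*d^3 - d^2 + 2*d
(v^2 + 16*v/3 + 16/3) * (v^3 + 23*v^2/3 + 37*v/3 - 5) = v^5 + 13*v^4 + 527*v^3/9 + 305*v^2/3 + 352*v/9 - 80/3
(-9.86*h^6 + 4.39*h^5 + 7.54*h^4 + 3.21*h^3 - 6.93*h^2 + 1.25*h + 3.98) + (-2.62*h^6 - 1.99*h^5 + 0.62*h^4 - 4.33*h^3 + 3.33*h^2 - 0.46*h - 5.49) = -12.48*h^6 + 2.4*h^5 + 8.16*h^4 - 1.12*h^3 - 3.6*h^2 + 0.79*h - 1.51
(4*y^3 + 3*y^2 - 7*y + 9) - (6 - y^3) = 5*y^3 + 3*y^2 - 7*y + 3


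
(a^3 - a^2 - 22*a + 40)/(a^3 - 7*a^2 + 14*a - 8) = (a + 5)/(a - 1)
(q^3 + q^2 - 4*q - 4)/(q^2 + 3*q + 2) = q - 2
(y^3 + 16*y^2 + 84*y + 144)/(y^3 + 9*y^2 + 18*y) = (y^2 + 10*y + 24)/(y*(y + 3))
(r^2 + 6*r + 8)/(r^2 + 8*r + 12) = (r + 4)/(r + 6)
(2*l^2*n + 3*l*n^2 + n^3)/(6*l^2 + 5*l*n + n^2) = n*(l + n)/(3*l + n)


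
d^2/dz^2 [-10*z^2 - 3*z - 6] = -20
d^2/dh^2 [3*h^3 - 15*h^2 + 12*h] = 18*h - 30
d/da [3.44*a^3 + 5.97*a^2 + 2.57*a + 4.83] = 10.32*a^2 + 11.94*a + 2.57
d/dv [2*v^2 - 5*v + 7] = 4*v - 5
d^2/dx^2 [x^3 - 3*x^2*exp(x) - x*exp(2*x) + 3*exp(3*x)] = -3*x^2*exp(x) - 4*x*exp(2*x) - 12*x*exp(x) + 6*x + 27*exp(3*x) - 4*exp(2*x) - 6*exp(x)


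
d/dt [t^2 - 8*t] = 2*t - 8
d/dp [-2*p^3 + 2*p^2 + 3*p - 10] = -6*p^2 + 4*p + 3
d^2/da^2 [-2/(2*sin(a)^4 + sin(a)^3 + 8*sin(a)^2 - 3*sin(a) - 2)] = 2*(64*sin(a)^8 + 46*sin(a)^7 + 121*sin(a)^6 + 34*sin(a)^5 + 14*sin(a)^4 - 158*sin(a)^3 - 341*sin(a)^2 + 126*sin(a) - 50)/(2*sin(a)^4 + sin(a)^3 + 8*sin(a)^2 - 3*sin(a) - 2)^3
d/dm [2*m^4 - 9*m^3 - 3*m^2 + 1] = m*(8*m^2 - 27*m - 6)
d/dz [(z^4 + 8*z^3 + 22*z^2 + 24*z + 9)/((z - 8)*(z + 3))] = (2*z^3 - 19*z^2 - 80*z - 59)/(z^2 - 16*z + 64)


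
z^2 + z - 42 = (z - 6)*(z + 7)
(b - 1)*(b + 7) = b^2 + 6*b - 7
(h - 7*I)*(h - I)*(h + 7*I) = h^3 - I*h^2 + 49*h - 49*I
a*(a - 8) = a^2 - 8*a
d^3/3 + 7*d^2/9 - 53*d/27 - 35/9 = (d/3 + 1)*(d - 7/3)*(d + 5/3)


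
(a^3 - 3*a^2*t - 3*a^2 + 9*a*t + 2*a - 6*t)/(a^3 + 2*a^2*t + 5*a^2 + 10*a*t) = (a^3 - 3*a^2*t - 3*a^2 + 9*a*t + 2*a - 6*t)/(a*(a^2 + 2*a*t + 5*a + 10*t))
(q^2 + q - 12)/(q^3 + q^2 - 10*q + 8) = (q - 3)/(q^2 - 3*q + 2)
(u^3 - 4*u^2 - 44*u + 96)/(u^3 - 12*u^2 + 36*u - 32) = (u + 6)/(u - 2)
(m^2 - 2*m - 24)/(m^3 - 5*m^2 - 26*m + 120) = (m + 4)/(m^2 + m - 20)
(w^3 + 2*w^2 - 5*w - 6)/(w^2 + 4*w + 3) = w - 2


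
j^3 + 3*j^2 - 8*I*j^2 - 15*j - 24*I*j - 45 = (j + 3)*(j - 5*I)*(j - 3*I)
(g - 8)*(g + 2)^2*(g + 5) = g^4 + g^3 - 48*g^2 - 172*g - 160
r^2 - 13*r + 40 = (r - 8)*(r - 5)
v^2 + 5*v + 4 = (v + 1)*(v + 4)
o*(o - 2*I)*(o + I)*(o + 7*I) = o^4 + 6*I*o^3 + 9*o^2 + 14*I*o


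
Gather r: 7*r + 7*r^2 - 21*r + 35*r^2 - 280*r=42*r^2 - 294*r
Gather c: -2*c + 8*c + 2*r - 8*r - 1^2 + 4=6*c - 6*r + 3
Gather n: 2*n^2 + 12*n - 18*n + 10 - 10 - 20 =2*n^2 - 6*n - 20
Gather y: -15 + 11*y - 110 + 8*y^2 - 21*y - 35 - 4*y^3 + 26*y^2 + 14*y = -4*y^3 + 34*y^2 + 4*y - 160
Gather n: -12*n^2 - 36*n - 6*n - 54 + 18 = -12*n^2 - 42*n - 36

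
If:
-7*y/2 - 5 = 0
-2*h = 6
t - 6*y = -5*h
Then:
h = -3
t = 45/7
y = -10/7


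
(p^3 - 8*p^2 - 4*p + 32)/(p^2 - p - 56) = (p^2 - 4)/(p + 7)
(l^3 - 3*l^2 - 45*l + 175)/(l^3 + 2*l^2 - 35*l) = (l - 5)/l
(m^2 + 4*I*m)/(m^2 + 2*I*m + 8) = m/(m - 2*I)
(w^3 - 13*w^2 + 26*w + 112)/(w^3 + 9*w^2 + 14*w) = (w^2 - 15*w + 56)/(w*(w + 7))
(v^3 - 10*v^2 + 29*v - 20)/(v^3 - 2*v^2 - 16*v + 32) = (v^2 - 6*v + 5)/(v^2 + 2*v - 8)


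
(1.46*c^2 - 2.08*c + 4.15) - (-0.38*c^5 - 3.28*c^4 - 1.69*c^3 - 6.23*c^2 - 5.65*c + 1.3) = 0.38*c^5 + 3.28*c^4 + 1.69*c^3 + 7.69*c^2 + 3.57*c + 2.85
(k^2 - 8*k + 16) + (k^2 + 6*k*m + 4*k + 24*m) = 2*k^2 + 6*k*m - 4*k + 24*m + 16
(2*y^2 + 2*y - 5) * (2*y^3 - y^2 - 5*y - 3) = 4*y^5 + 2*y^4 - 22*y^3 - 11*y^2 + 19*y + 15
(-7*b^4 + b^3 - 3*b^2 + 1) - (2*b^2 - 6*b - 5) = -7*b^4 + b^3 - 5*b^2 + 6*b + 6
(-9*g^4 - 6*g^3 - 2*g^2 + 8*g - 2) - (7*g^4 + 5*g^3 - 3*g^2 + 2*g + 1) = -16*g^4 - 11*g^3 + g^2 + 6*g - 3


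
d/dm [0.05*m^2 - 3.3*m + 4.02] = 0.1*m - 3.3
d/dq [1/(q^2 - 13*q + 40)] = (13 - 2*q)/(q^2 - 13*q + 40)^2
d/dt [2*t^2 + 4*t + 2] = 4*t + 4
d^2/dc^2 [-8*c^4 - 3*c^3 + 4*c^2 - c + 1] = -96*c^2 - 18*c + 8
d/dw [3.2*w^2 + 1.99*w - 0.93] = 6.4*w + 1.99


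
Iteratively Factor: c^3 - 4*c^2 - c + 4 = (c - 4)*(c^2 - 1) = (c - 4)*(c - 1)*(c + 1)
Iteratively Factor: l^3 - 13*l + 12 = (l + 4)*(l^2 - 4*l + 3) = (l - 1)*(l + 4)*(l - 3)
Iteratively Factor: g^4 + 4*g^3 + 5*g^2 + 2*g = (g + 1)*(g^3 + 3*g^2 + 2*g) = g*(g + 1)*(g^2 + 3*g + 2) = g*(g + 1)*(g + 2)*(g + 1)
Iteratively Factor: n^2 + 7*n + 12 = (n + 4)*(n + 3)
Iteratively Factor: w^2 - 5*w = (w - 5)*(w)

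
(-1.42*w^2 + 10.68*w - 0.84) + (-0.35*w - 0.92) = -1.42*w^2 + 10.33*w - 1.76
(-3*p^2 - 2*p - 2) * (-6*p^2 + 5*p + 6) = 18*p^4 - 3*p^3 - 16*p^2 - 22*p - 12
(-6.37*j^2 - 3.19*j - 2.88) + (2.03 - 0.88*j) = -6.37*j^2 - 4.07*j - 0.85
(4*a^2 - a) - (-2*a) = 4*a^2 + a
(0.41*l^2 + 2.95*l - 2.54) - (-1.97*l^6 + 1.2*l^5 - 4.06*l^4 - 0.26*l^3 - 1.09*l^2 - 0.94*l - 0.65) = 1.97*l^6 - 1.2*l^5 + 4.06*l^4 + 0.26*l^3 + 1.5*l^2 + 3.89*l - 1.89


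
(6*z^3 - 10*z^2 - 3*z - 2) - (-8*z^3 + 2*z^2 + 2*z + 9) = 14*z^3 - 12*z^2 - 5*z - 11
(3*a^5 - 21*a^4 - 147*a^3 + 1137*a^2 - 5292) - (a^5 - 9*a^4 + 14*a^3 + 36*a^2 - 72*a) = 2*a^5 - 12*a^4 - 161*a^3 + 1101*a^2 + 72*a - 5292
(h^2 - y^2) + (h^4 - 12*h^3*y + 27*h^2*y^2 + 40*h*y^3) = h^4 - 12*h^3*y + 27*h^2*y^2 + h^2 + 40*h*y^3 - y^2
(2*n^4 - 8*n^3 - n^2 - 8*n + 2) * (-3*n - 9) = -6*n^5 + 6*n^4 + 75*n^3 + 33*n^2 + 66*n - 18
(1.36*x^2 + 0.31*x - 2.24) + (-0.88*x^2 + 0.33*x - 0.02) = 0.48*x^2 + 0.64*x - 2.26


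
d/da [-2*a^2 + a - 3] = 1 - 4*a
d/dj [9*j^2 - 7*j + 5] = 18*j - 7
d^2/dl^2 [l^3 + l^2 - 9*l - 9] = 6*l + 2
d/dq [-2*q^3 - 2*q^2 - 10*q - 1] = -6*q^2 - 4*q - 10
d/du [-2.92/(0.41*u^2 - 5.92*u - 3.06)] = (2.3944*u - 17.2864)/(-0.41*u^2 + 5.92*u + 3.06)^2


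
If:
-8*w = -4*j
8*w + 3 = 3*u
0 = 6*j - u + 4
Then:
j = -9/14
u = 1/7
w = -9/28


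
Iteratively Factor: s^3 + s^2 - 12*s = (s - 3)*(s^2 + 4*s) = (s - 3)*(s + 4)*(s)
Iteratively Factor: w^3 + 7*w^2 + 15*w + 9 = (w + 3)*(w^2 + 4*w + 3) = (w + 3)^2*(w + 1)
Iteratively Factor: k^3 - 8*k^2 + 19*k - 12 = (k - 3)*(k^2 - 5*k + 4) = (k - 3)*(k - 1)*(k - 4)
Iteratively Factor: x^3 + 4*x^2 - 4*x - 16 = (x + 2)*(x^2 + 2*x - 8) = (x + 2)*(x + 4)*(x - 2)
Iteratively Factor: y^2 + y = (y + 1)*(y)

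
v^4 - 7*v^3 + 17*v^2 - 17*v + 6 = (v - 3)*(v - 2)*(v - 1)^2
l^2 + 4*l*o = l*(l + 4*o)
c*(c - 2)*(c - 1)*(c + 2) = c^4 - c^3 - 4*c^2 + 4*c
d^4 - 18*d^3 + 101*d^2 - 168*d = d*(d - 8)*(d - 7)*(d - 3)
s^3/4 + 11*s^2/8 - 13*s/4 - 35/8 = (s/4 + 1/4)*(s - 5/2)*(s + 7)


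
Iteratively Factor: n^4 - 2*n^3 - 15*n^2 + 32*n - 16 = (n - 1)*(n^3 - n^2 - 16*n + 16) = (n - 1)*(n + 4)*(n^2 - 5*n + 4) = (n - 1)^2*(n + 4)*(n - 4)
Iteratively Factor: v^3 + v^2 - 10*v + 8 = (v + 4)*(v^2 - 3*v + 2) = (v - 2)*(v + 4)*(v - 1)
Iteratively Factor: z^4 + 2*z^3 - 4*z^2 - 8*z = (z - 2)*(z^3 + 4*z^2 + 4*z) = (z - 2)*(z + 2)*(z^2 + 2*z) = (z - 2)*(z + 2)^2*(z)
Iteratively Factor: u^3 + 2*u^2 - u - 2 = (u + 1)*(u^2 + u - 2) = (u - 1)*(u + 1)*(u + 2)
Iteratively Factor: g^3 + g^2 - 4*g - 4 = (g - 2)*(g^2 + 3*g + 2) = (g - 2)*(g + 1)*(g + 2)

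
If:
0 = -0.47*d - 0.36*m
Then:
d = -0.765957446808511*m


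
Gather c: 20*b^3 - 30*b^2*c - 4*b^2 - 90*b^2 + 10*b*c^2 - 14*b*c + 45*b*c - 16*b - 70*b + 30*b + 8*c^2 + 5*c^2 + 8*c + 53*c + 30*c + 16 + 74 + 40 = 20*b^3 - 94*b^2 - 56*b + c^2*(10*b + 13) + c*(-30*b^2 + 31*b + 91) + 130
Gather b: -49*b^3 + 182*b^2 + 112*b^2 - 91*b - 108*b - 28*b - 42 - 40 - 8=-49*b^3 + 294*b^2 - 227*b - 90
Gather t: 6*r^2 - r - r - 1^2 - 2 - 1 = 6*r^2 - 2*r - 4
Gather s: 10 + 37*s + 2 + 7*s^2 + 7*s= 7*s^2 + 44*s + 12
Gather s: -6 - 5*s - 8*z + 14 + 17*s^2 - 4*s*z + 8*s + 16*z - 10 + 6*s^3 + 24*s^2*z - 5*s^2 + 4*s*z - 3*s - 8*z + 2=6*s^3 + s^2*(24*z + 12)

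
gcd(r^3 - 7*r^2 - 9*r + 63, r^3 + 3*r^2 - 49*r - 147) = r^2 - 4*r - 21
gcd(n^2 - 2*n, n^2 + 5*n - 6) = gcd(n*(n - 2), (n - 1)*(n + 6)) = 1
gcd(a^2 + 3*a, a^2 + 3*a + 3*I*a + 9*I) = a + 3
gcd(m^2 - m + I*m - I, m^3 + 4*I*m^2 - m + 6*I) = 1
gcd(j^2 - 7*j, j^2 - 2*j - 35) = j - 7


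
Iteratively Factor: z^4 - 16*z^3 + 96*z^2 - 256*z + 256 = (z - 4)*(z^3 - 12*z^2 + 48*z - 64) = (z - 4)^2*(z^2 - 8*z + 16) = (z - 4)^3*(z - 4)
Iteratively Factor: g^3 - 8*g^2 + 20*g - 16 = (g - 2)*(g^2 - 6*g + 8) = (g - 4)*(g - 2)*(g - 2)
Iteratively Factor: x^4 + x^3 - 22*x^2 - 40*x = (x + 4)*(x^3 - 3*x^2 - 10*x) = (x - 5)*(x + 4)*(x^2 + 2*x) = x*(x - 5)*(x + 4)*(x + 2)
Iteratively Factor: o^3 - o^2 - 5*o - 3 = (o - 3)*(o^2 + 2*o + 1) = (o - 3)*(o + 1)*(o + 1)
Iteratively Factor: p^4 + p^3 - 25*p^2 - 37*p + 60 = (p + 3)*(p^3 - 2*p^2 - 19*p + 20) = (p - 5)*(p + 3)*(p^2 + 3*p - 4) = (p - 5)*(p + 3)*(p + 4)*(p - 1)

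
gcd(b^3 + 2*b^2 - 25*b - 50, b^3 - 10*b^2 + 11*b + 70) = b^2 - 3*b - 10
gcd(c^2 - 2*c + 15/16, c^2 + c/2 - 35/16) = c - 5/4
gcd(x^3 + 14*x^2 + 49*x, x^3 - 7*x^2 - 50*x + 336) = x + 7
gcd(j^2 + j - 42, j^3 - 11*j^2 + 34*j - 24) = j - 6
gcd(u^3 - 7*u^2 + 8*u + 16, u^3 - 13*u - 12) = u^2 - 3*u - 4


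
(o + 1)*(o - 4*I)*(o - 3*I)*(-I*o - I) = -I*o^4 - 7*o^3 - 2*I*o^3 - 14*o^2 + 11*I*o^2 - 7*o + 24*I*o + 12*I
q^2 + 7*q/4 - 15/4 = (q - 5/4)*(q + 3)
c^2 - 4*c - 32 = (c - 8)*(c + 4)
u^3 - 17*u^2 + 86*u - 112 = (u - 8)*(u - 7)*(u - 2)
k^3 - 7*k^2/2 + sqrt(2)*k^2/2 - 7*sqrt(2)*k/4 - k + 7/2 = (k - 7/2)*(k - sqrt(2)/2)*(k + sqrt(2))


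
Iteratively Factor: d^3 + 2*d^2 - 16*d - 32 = (d - 4)*(d^2 + 6*d + 8) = (d - 4)*(d + 4)*(d + 2)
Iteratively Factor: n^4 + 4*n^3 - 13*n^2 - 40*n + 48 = (n - 3)*(n^3 + 7*n^2 + 8*n - 16) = (n - 3)*(n + 4)*(n^2 + 3*n - 4) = (n - 3)*(n - 1)*(n + 4)*(n + 4)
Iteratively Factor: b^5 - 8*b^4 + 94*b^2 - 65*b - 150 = (b + 3)*(b^4 - 11*b^3 + 33*b^2 - 5*b - 50) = (b - 5)*(b + 3)*(b^3 - 6*b^2 + 3*b + 10) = (b - 5)*(b - 2)*(b + 3)*(b^2 - 4*b - 5) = (b - 5)^2*(b - 2)*(b + 3)*(b + 1)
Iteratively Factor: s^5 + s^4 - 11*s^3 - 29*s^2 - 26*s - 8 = (s + 1)*(s^4 - 11*s^2 - 18*s - 8) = (s - 4)*(s + 1)*(s^3 + 4*s^2 + 5*s + 2) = (s - 4)*(s + 1)^2*(s^2 + 3*s + 2) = (s - 4)*(s + 1)^3*(s + 2)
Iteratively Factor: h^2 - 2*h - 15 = (h - 5)*(h + 3)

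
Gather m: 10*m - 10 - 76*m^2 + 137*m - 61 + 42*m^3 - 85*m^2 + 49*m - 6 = 42*m^3 - 161*m^2 + 196*m - 77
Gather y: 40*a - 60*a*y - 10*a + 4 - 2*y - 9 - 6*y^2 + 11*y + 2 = 30*a - 6*y^2 + y*(9 - 60*a) - 3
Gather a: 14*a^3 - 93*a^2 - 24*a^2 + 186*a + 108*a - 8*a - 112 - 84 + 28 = 14*a^3 - 117*a^2 + 286*a - 168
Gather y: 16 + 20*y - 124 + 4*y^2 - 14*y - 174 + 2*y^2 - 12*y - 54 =6*y^2 - 6*y - 336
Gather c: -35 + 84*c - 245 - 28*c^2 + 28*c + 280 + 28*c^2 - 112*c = 0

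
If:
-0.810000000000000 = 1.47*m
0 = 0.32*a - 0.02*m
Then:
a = -0.03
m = -0.55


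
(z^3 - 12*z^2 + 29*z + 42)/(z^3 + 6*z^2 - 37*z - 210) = (z^2 - 6*z - 7)/(z^2 + 12*z + 35)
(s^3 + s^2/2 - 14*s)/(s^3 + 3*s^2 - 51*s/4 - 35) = 2*s/(2*s + 5)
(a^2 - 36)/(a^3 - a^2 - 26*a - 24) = (a + 6)/(a^2 + 5*a + 4)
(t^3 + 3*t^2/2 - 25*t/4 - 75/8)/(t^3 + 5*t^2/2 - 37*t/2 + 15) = (t^2 + 4*t + 15/4)/(t^2 + 5*t - 6)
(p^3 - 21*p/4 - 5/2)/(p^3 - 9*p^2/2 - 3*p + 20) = (p + 1/2)/(p - 4)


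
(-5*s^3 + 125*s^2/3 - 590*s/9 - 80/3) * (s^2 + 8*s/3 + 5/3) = -5*s^5 + 85*s^4/3 + 335*s^3/9 - 3565*s^2/27 - 4870*s/27 - 400/9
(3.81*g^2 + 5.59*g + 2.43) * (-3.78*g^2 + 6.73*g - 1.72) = -14.4018*g^4 + 4.5111*g^3 + 21.8821*g^2 + 6.7391*g - 4.1796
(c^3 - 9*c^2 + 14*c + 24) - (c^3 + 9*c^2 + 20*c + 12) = -18*c^2 - 6*c + 12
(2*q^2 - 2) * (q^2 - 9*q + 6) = 2*q^4 - 18*q^3 + 10*q^2 + 18*q - 12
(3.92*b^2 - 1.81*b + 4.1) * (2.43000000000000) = 9.5256*b^2 - 4.3983*b + 9.963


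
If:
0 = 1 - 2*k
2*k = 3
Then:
No Solution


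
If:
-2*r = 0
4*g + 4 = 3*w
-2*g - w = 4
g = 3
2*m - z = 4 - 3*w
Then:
No Solution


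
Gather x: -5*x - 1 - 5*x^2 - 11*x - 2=-5*x^2 - 16*x - 3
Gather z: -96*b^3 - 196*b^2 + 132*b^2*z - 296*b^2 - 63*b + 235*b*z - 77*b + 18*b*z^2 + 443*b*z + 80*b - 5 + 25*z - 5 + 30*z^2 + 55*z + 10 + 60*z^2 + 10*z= -96*b^3 - 492*b^2 - 60*b + z^2*(18*b + 90) + z*(132*b^2 + 678*b + 90)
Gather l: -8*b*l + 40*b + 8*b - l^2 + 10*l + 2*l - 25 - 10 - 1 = 48*b - l^2 + l*(12 - 8*b) - 36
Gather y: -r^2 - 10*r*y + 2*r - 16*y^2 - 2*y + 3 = -r^2 + 2*r - 16*y^2 + y*(-10*r - 2) + 3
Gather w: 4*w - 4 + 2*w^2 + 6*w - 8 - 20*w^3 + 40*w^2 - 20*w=-20*w^3 + 42*w^2 - 10*w - 12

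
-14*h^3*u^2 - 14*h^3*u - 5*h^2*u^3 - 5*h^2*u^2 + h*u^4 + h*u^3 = u*(-7*h + u)*(2*h + u)*(h*u + h)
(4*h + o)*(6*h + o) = 24*h^2 + 10*h*o + o^2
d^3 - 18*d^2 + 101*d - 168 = (d - 8)*(d - 7)*(d - 3)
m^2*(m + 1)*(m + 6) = m^4 + 7*m^3 + 6*m^2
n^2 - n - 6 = (n - 3)*(n + 2)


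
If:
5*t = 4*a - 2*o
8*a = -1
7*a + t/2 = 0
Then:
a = -1/8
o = -37/8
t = 7/4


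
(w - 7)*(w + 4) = w^2 - 3*w - 28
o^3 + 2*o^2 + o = o*(o + 1)^2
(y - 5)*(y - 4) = y^2 - 9*y + 20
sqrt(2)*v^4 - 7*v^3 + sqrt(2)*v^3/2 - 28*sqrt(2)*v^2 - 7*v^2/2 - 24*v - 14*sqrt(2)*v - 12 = (v + 1/2)*(v - 6*sqrt(2))*(v + 2*sqrt(2))*(sqrt(2)*v + 1)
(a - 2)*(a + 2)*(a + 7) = a^3 + 7*a^2 - 4*a - 28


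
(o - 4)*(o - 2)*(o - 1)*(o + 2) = o^4 - 5*o^3 + 20*o - 16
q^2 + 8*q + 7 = (q + 1)*(q + 7)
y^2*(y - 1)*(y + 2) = y^4 + y^3 - 2*y^2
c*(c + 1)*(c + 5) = c^3 + 6*c^2 + 5*c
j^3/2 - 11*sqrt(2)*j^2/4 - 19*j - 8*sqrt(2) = (j/2 + sqrt(2))*(j - 8*sqrt(2))*(j + sqrt(2)/2)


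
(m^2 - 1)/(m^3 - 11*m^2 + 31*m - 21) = (m + 1)/(m^2 - 10*m + 21)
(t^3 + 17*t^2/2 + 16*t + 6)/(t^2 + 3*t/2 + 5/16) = 8*(2*t^3 + 17*t^2 + 32*t + 12)/(16*t^2 + 24*t + 5)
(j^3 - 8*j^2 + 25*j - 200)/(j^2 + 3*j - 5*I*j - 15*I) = (j^2 + j*(-8 + 5*I) - 40*I)/(j + 3)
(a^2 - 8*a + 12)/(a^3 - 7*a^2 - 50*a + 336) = (a - 2)/(a^2 - a - 56)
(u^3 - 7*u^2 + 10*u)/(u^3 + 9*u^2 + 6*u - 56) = u*(u - 5)/(u^2 + 11*u + 28)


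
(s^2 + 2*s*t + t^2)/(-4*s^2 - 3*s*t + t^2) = (-s - t)/(4*s - t)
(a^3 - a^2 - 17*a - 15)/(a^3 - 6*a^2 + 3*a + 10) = (a + 3)/(a - 2)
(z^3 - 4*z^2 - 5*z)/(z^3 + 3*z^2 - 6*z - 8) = z*(z - 5)/(z^2 + 2*z - 8)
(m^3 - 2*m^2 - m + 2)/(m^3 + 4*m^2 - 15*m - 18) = (m^2 - 3*m + 2)/(m^2 + 3*m - 18)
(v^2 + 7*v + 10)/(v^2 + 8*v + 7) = (v^2 + 7*v + 10)/(v^2 + 8*v + 7)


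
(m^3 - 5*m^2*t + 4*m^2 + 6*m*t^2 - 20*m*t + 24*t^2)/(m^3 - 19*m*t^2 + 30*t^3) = (m + 4)/(m + 5*t)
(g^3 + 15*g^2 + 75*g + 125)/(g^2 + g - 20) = (g^2 + 10*g + 25)/(g - 4)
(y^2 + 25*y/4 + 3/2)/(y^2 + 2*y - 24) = (y + 1/4)/(y - 4)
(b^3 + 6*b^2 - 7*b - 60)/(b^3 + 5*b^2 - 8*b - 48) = (b + 5)/(b + 4)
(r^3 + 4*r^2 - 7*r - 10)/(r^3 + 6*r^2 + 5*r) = (r - 2)/r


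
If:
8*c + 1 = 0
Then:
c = -1/8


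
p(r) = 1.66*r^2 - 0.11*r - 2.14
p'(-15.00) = -49.91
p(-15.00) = 373.01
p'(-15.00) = -49.91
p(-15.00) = 373.01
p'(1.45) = 4.70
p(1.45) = 1.19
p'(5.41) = 17.85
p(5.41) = 45.85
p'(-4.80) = -16.05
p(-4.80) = 36.63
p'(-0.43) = -1.54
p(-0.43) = -1.79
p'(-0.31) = -1.14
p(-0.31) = -1.95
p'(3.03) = 9.95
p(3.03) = 12.77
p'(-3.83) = -12.83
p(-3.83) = 22.63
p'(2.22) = 7.26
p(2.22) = 5.80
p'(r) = 3.32*r - 0.11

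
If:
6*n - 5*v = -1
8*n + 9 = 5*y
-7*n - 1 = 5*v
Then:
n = -2/13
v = 1/65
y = 101/65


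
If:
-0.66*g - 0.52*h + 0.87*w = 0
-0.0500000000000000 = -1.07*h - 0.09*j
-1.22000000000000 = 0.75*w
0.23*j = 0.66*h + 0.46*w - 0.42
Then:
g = -2.45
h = 0.38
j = -3.98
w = -1.63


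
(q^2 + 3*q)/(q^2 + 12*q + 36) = q*(q + 3)/(q^2 + 12*q + 36)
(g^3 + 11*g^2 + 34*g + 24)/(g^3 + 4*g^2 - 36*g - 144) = (g + 1)/(g - 6)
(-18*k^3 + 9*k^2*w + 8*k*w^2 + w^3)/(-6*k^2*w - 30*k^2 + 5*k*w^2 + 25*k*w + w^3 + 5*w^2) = (3*k + w)/(w + 5)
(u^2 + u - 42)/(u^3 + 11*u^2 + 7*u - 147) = (u - 6)/(u^2 + 4*u - 21)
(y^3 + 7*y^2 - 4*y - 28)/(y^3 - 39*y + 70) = (y + 2)/(y - 5)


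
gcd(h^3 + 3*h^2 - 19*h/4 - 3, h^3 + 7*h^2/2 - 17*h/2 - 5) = h + 1/2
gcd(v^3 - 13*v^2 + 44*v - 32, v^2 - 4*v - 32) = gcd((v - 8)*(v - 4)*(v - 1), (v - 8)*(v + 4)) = v - 8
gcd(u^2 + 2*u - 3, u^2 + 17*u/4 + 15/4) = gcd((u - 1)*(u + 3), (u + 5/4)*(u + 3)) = u + 3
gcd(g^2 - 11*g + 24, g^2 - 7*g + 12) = g - 3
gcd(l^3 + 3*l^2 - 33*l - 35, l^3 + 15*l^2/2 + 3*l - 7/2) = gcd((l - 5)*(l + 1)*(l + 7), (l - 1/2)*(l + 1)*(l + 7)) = l^2 + 8*l + 7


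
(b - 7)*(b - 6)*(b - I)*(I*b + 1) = I*b^4 + 2*b^3 - 13*I*b^3 - 26*b^2 + 41*I*b^2 + 84*b + 13*I*b - 42*I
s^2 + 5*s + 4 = (s + 1)*(s + 4)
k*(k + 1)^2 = k^3 + 2*k^2 + k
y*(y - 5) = y^2 - 5*y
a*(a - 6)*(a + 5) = a^3 - a^2 - 30*a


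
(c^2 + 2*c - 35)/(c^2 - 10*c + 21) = (c^2 + 2*c - 35)/(c^2 - 10*c + 21)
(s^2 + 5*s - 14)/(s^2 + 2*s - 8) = (s + 7)/(s + 4)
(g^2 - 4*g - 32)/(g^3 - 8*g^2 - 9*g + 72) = (g + 4)/(g^2 - 9)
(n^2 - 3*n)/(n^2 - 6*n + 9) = n/(n - 3)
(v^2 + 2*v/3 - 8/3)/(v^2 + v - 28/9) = 3*(v + 2)/(3*v + 7)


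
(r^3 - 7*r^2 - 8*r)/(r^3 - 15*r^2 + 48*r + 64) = r/(r - 8)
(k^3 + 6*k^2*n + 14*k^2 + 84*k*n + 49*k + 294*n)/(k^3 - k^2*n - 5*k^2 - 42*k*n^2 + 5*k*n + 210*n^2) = (k^2 + 14*k + 49)/(k^2 - 7*k*n - 5*k + 35*n)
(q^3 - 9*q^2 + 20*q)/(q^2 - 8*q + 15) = q*(q - 4)/(q - 3)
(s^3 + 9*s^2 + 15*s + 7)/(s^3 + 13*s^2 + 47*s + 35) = (s + 1)/(s + 5)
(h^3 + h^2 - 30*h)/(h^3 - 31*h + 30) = h/(h - 1)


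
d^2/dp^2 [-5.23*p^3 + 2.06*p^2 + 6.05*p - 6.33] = 4.12 - 31.38*p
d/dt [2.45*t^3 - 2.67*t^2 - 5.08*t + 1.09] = 7.35*t^2 - 5.34*t - 5.08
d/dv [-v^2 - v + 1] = -2*v - 1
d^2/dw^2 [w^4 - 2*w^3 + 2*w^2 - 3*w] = 12*w^2 - 12*w + 4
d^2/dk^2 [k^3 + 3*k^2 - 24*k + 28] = 6*k + 6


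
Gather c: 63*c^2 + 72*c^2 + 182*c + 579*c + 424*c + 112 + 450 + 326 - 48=135*c^2 + 1185*c + 840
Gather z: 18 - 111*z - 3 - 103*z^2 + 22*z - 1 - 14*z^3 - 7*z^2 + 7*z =-14*z^3 - 110*z^2 - 82*z + 14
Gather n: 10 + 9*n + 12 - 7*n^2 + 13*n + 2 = -7*n^2 + 22*n + 24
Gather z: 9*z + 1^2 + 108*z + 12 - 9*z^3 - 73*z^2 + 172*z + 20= -9*z^3 - 73*z^2 + 289*z + 33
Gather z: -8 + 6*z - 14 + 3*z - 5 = 9*z - 27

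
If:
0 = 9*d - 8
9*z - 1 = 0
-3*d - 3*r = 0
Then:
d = 8/9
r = -8/9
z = 1/9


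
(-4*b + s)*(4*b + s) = -16*b^2 + s^2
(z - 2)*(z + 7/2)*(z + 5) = z^3 + 13*z^2/2 + z/2 - 35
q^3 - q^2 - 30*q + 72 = (q - 4)*(q - 3)*(q + 6)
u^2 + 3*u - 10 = (u - 2)*(u + 5)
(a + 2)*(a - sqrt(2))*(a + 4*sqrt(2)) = a^3 + 2*a^2 + 3*sqrt(2)*a^2 - 8*a + 6*sqrt(2)*a - 16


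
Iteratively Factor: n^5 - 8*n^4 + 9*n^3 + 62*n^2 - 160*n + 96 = (n - 4)*(n^4 - 4*n^3 - 7*n^2 + 34*n - 24) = (n - 4)*(n - 2)*(n^3 - 2*n^2 - 11*n + 12) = (n - 4)*(n - 2)*(n - 1)*(n^2 - n - 12) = (n - 4)^2*(n - 2)*(n - 1)*(n + 3)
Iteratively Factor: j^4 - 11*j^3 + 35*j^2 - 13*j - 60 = (j - 4)*(j^3 - 7*j^2 + 7*j + 15) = (j - 4)*(j + 1)*(j^2 - 8*j + 15) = (j - 5)*(j - 4)*(j + 1)*(j - 3)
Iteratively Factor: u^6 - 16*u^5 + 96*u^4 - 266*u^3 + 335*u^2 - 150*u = (u - 5)*(u^5 - 11*u^4 + 41*u^3 - 61*u^2 + 30*u) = u*(u - 5)*(u^4 - 11*u^3 + 41*u^2 - 61*u + 30) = u*(u - 5)^2*(u^3 - 6*u^2 + 11*u - 6) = u*(u - 5)^2*(u - 1)*(u^2 - 5*u + 6) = u*(u - 5)^2*(u - 2)*(u - 1)*(u - 3)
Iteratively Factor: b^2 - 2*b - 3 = (b - 3)*(b + 1)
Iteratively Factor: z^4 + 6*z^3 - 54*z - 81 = (z + 3)*(z^3 + 3*z^2 - 9*z - 27) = (z + 3)^2*(z^2 - 9) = (z + 3)^3*(z - 3)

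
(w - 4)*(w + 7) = w^2 + 3*w - 28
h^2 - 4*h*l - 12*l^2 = (h - 6*l)*(h + 2*l)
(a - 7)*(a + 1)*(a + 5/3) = a^3 - 13*a^2/3 - 17*a - 35/3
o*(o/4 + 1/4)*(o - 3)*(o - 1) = o^4/4 - 3*o^3/4 - o^2/4 + 3*o/4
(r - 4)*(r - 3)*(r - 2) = r^3 - 9*r^2 + 26*r - 24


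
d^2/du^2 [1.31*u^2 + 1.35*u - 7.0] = 2.62000000000000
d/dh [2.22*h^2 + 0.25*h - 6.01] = 4.44*h + 0.25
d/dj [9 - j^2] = -2*j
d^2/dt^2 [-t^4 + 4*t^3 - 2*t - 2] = 12*t*(2 - t)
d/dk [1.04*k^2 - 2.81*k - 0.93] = 2.08*k - 2.81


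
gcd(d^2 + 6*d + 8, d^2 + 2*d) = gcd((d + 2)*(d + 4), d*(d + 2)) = d + 2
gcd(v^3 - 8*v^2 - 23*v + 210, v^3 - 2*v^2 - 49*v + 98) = v - 7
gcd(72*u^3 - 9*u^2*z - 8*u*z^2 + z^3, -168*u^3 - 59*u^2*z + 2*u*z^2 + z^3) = -24*u^2 - 5*u*z + z^2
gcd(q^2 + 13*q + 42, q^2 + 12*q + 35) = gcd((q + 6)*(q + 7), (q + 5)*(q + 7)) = q + 7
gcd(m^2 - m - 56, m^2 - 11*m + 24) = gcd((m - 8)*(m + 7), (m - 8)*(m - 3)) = m - 8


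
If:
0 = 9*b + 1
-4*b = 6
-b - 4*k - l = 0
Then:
No Solution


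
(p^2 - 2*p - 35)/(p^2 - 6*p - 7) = (p + 5)/(p + 1)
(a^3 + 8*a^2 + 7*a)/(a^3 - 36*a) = (a^2 + 8*a + 7)/(a^2 - 36)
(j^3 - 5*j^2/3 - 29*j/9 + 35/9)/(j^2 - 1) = (9*j^2 - 6*j - 35)/(9*(j + 1))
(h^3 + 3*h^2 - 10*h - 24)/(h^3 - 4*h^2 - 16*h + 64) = (h^2 - h - 6)/(h^2 - 8*h + 16)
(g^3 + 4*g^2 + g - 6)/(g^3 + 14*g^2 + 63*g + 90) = (g^2 + g - 2)/(g^2 + 11*g + 30)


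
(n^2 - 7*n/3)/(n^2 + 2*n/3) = (3*n - 7)/(3*n + 2)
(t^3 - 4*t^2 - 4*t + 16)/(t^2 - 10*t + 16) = (t^2 - 2*t - 8)/(t - 8)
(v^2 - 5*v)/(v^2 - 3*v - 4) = v*(5 - v)/(-v^2 + 3*v + 4)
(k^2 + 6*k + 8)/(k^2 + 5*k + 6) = (k + 4)/(k + 3)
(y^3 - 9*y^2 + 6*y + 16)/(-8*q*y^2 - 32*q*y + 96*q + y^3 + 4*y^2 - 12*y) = (y^2 - 7*y - 8)/(-8*q*y - 48*q + y^2 + 6*y)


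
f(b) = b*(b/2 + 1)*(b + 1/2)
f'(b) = b*(b/2 + 1) + b*(b + 1/2)/2 + (b/2 + 1)*(b + 1/2)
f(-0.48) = -0.01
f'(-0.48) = -0.35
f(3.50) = 38.50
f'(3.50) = 27.62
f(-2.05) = -0.08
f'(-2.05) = 1.68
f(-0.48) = -0.01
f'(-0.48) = -0.35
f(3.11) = 28.69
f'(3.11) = 22.78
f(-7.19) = -124.82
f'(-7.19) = 60.07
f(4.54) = 74.82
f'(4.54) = 42.77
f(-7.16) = -123.03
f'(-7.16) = 59.50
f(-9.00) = -267.75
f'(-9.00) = 99.50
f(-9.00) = -267.75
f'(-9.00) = 99.50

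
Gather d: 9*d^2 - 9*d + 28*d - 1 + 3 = 9*d^2 + 19*d + 2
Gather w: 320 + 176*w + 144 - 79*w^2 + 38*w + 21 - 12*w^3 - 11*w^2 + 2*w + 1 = -12*w^3 - 90*w^2 + 216*w + 486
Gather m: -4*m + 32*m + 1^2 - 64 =28*m - 63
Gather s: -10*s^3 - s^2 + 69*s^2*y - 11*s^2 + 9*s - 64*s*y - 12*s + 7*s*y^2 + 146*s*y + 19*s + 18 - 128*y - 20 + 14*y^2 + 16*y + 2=-10*s^3 + s^2*(69*y - 12) + s*(7*y^2 + 82*y + 16) + 14*y^2 - 112*y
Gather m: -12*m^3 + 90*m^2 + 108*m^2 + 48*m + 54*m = -12*m^3 + 198*m^2 + 102*m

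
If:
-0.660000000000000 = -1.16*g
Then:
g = 0.57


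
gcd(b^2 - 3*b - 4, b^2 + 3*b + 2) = b + 1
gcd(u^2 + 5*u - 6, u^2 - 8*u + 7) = u - 1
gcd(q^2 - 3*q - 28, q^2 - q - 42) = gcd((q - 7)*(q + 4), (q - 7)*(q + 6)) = q - 7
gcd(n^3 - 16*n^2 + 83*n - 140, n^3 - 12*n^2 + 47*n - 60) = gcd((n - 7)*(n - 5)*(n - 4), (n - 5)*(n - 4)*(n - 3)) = n^2 - 9*n + 20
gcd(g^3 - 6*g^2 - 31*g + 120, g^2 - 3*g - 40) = g^2 - 3*g - 40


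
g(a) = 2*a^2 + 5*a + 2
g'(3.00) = 17.00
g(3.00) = 35.00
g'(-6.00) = -19.00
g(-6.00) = 44.00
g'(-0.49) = 3.04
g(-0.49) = 0.03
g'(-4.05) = -11.20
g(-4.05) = 14.56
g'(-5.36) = -16.44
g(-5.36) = 32.66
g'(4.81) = 24.24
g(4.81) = 72.32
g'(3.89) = 20.56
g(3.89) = 51.71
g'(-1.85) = -2.40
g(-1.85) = -0.40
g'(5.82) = 28.28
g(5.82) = 98.84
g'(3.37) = 18.48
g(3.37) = 41.56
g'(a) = 4*a + 5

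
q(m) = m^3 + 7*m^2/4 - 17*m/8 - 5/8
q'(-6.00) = 84.88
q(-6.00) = -140.88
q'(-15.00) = 620.38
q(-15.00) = -2950.00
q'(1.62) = 11.42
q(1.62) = 4.78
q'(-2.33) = 6.01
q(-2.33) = 1.18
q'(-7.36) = 134.62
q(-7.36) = -288.88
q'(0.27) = -0.96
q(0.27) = -1.05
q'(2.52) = 25.75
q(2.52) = 21.14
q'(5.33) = 101.76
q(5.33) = 189.18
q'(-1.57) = -0.23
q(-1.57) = 3.15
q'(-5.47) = 68.49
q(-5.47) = -100.31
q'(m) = 3*m^2 + 7*m/2 - 17/8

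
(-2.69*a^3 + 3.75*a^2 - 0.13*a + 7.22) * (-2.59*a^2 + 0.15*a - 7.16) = 6.9671*a^5 - 10.116*a^4 + 20.1596*a^3 - 45.5693*a^2 + 2.0138*a - 51.6952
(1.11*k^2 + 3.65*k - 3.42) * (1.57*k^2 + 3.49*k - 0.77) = 1.7427*k^4 + 9.6044*k^3 + 6.5144*k^2 - 14.7463*k + 2.6334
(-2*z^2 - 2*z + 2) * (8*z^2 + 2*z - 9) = -16*z^4 - 20*z^3 + 30*z^2 + 22*z - 18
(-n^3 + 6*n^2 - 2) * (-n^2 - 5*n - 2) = n^5 - n^4 - 28*n^3 - 10*n^2 + 10*n + 4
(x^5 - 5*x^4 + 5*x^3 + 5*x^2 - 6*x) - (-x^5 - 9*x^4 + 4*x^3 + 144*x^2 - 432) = 2*x^5 + 4*x^4 + x^3 - 139*x^2 - 6*x + 432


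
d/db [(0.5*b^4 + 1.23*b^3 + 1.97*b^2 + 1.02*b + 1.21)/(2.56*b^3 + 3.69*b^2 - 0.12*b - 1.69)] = (1.28*b^6 + 3.69*b^5 - 0.6845*b^4 - 8.8976*b^3 - 19.5291*b^2 - 15.5884*b - 1.5786)/(6.5536*b^6 + 18.8928*b^5 + 13.0017*b^4 - 9.5384*b^3 - 12.4578*b^2 + 0.4056*b + 2.8561)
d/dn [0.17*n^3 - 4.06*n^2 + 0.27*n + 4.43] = 0.51*n^2 - 8.12*n + 0.27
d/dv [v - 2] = 1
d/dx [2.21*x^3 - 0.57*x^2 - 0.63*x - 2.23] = 6.63*x^2 - 1.14*x - 0.63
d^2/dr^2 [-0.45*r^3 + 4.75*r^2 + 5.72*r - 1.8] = 9.5 - 2.7*r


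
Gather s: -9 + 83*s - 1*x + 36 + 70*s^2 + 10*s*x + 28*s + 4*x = 70*s^2 + s*(10*x + 111) + 3*x + 27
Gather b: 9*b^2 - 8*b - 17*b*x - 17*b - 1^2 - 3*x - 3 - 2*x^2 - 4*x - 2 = 9*b^2 + b*(-17*x - 25) - 2*x^2 - 7*x - 6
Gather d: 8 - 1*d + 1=9 - d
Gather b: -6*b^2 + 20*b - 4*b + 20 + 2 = -6*b^2 + 16*b + 22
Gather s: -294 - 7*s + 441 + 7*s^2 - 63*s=7*s^2 - 70*s + 147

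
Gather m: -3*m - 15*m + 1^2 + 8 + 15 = 24 - 18*m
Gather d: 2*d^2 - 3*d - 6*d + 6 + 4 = 2*d^2 - 9*d + 10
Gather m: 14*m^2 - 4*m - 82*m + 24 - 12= 14*m^2 - 86*m + 12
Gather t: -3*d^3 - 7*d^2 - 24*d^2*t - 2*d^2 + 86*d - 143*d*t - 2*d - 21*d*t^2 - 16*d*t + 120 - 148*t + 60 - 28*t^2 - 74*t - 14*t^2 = -3*d^3 - 9*d^2 + 84*d + t^2*(-21*d - 42) + t*(-24*d^2 - 159*d - 222) + 180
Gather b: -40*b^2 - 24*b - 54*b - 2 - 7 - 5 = -40*b^2 - 78*b - 14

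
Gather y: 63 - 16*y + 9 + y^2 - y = y^2 - 17*y + 72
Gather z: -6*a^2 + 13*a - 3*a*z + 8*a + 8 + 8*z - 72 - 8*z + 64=-6*a^2 - 3*a*z + 21*a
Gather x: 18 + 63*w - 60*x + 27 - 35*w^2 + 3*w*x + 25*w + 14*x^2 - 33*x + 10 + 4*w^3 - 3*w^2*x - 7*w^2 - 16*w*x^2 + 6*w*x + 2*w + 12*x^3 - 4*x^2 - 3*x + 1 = 4*w^3 - 42*w^2 + 90*w + 12*x^3 + x^2*(10 - 16*w) + x*(-3*w^2 + 9*w - 96) + 56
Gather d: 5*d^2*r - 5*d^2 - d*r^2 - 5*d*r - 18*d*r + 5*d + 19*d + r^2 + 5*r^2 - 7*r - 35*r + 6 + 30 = d^2*(5*r - 5) + d*(-r^2 - 23*r + 24) + 6*r^2 - 42*r + 36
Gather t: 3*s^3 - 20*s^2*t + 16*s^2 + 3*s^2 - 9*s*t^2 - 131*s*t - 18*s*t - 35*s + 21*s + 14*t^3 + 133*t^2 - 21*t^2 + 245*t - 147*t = 3*s^3 + 19*s^2 - 14*s + 14*t^3 + t^2*(112 - 9*s) + t*(-20*s^2 - 149*s + 98)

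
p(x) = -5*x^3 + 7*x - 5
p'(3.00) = -128.00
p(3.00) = -119.00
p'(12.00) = -2153.00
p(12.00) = -8561.00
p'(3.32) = -158.34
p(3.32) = -164.73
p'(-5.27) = -409.59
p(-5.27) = 689.93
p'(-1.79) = -41.06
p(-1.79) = 11.15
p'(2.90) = -119.15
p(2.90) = -106.64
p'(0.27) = 5.91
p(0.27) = -3.21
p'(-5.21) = -400.16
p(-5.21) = 665.63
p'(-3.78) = -207.33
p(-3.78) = 238.59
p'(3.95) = -227.04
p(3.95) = -285.50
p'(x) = 7 - 15*x^2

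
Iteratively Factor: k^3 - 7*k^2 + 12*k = (k - 4)*(k^2 - 3*k) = (k - 4)*(k - 3)*(k)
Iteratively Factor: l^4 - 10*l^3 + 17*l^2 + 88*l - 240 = (l - 5)*(l^3 - 5*l^2 - 8*l + 48) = (l - 5)*(l - 4)*(l^2 - l - 12) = (l - 5)*(l - 4)^2*(l + 3)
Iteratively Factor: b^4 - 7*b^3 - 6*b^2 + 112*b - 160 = (b + 4)*(b^3 - 11*b^2 + 38*b - 40) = (b - 5)*(b + 4)*(b^2 - 6*b + 8) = (b - 5)*(b - 2)*(b + 4)*(b - 4)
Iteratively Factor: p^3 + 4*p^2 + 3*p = (p + 3)*(p^2 + p) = (p + 1)*(p + 3)*(p)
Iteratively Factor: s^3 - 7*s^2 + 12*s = (s - 3)*(s^2 - 4*s) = s*(s - 3)*(s - 4)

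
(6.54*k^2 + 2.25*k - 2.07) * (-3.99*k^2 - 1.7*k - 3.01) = -26.0946*k^4 - 20.0955*k^3 - 15.2511*k^2 - 3.2535*k + 6.2307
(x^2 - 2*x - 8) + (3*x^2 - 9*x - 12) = 4*x^2 - 11*x - 20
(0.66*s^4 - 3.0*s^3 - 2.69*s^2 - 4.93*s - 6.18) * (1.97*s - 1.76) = 1.3002*s^5 - 7.0716*s^4 - 0.0192999999999994*s^3 - 4.9777*s^2 - 3.4978*s + 10.8768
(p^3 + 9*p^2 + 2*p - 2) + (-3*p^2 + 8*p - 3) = p^3 + 6*p^2 + 10*p - 5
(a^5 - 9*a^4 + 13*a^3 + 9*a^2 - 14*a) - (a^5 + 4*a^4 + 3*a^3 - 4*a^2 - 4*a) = -13*a^4 + 10*a^3 + 13*a^2 - 10*a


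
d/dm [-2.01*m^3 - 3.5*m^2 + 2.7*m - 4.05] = -6.03*m^2 - 7.0*m + 2.7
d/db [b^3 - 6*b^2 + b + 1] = 3*b^2 - 12*b + 1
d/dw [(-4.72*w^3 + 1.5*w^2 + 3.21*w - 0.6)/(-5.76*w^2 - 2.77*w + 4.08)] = (27.1872*w^4 + 26.1488*w^3 - 43.4382*w^2 + 5.328*w + 11.4348)/(33.1776*w^4 + 31.9104*w^3 - 39.3287*w^2 - 22.6032*w + 16.6464)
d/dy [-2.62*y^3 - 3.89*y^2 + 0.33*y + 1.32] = -7.86*y^2 - 7.78*y + 0.33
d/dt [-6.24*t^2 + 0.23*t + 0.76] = 0.23 - 12.48*t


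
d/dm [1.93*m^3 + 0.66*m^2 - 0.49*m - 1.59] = 5.79*m^2 + 1.32*m - 0.49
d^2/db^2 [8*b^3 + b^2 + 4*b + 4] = 48*b + 2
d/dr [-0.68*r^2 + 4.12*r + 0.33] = 4.12 - 1.36*r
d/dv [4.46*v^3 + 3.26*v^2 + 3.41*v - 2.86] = 13.38*v^2 + 6.52*v + 3.41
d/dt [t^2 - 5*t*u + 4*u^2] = 2*t - 5*u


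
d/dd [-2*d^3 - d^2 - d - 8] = -6*d^2 - 2*d - 1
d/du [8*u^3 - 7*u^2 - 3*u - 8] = 24*u^2 - 14*u - 3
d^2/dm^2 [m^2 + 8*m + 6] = 2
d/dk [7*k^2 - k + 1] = 14*k - 1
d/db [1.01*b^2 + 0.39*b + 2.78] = 2.02*b + 0.39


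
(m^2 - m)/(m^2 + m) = (m - 1)/(m + 1)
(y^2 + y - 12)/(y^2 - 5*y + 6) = (y + 4)/(y - 2)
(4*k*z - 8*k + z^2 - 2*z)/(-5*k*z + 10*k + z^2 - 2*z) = (4*k + z)/(-5*k + z)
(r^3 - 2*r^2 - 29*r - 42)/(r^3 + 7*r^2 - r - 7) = (r^3 - 2*r^2 - 29*r - 42)/(r^3 + 7*r^2 - r - 7)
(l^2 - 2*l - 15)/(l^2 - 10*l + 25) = (l + 3)/(l - 5)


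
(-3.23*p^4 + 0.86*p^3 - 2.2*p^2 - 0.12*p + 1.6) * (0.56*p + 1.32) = -1.8088*p^5 - 3.782*p^4 - 0.0968000000000002*p^3 - 2.9712*p^2 + 0.7376*p + 2.112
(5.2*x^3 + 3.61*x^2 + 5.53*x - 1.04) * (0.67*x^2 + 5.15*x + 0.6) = 3.484*x^5 + 29.1987*x^4 + 25.4166*x^3 + 29.9487*x^2 - 2.038*x - 0.624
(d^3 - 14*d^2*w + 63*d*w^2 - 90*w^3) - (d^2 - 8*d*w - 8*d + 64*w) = d^3 - 14*d^2*w - d^2 + 63*d*w^2 + 8*d*w + 8*d - 90*w^3 - 64*w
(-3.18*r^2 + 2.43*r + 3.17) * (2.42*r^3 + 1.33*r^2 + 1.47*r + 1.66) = -7.6956*r^5 + 1.6512*r^4 + 6.2287*r^3 + 2.5094*r^2 + 8.6937*r + 5.2622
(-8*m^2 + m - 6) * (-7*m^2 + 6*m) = 56*m^4 - 55*m^3 + 48*m^2 - 36*m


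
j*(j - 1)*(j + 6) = j^3 + 5*j^2 - 6*j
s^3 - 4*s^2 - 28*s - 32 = (s - 8)*(s + 2)^2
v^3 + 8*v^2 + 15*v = v*(v + 3)*(v + 5)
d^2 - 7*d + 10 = (d - 5)*(d - 2)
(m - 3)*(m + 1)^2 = m^3 - m^2 - 5*m - 3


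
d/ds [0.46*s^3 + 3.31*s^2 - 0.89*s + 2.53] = 1.38*s^2 + 6.62*s - 0.89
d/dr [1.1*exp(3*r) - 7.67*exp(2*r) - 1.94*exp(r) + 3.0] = (3.3*exp(2*r) - 15.34*exp(r) - 1.94)*exp(r)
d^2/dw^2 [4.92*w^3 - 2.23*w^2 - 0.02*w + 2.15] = 29.52*w - 4.46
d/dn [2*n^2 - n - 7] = 4*n - 1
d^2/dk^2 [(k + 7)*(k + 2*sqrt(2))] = 2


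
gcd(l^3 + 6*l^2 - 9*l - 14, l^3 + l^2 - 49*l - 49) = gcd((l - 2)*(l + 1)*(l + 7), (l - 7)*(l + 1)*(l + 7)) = l^2 + 8*l + 7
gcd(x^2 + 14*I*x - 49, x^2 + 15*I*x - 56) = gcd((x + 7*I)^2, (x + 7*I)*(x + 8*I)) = x + 7*I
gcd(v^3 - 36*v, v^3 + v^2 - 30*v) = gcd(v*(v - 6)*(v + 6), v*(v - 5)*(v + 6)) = v^2 + 6*v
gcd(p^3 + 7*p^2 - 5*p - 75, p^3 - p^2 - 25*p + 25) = p + 5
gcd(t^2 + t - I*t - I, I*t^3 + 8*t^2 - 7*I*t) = t - I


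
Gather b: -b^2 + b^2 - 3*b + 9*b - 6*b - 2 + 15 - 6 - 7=0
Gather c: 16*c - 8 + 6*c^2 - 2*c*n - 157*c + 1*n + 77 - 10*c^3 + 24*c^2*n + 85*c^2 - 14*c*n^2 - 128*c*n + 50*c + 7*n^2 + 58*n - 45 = -10*c^3 + c^2*(24*n + 91) + c*(-14*n^2 - 130*n - 91) + 7*n^2 + 59*n + 24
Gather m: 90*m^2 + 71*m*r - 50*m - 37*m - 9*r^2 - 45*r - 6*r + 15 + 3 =90*m^2 + m*(71*r - 87) - 9*r^2 - 51*r + 18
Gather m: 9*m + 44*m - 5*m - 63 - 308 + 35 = 48*m - 336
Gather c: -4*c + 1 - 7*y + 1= -4*c - 7*y + 2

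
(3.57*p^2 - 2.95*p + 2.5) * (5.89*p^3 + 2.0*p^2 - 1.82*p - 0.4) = 21.0273*p^5 - 10.2355*p^4 + 2.3276*p^3 + 8.941*p^2 - 3.37*p - 1.0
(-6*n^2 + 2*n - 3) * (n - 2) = -6*n^3 + 14*n^2 - 7*n + 6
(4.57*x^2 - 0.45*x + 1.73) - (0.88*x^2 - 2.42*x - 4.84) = 3.69*x^2 + 1.97*x + 6.57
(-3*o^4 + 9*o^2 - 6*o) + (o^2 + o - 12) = -3*o^4 + 10*o^2 - 5*o - 12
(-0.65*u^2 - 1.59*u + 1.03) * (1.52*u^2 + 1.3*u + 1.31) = -0.988*u^4 - 3.2618*u^3 - 1.3529*u^2 - 0.7439*u + 1.3493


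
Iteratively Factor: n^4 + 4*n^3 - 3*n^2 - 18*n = (n + 3)*(n^3 + n^2 - 6*n) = n*(n + 3)*(n^2 + n - 6) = n*(n + 3)^2*(n - 2)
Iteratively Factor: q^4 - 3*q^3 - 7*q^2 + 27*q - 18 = (q + 3)*(q^3 - 6*q^2 + 11*q - 6) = (q - 3)*(q + 3)*(q^2 - 3*q + 2) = (q - 3)*(q - 1)*(q + 3)*(q - 2)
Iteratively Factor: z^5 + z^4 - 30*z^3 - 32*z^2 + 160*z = (z - 5)*(z^4 + 6*z^3 - 32*z) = (z - 5)*(z + 4)*(z^3 + 2*z^2 - 8*z) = (z - 5)*(z + 4)^2*(z^2 - 2*z) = z*(z - 5)*(z + 4)^2*(z - 2)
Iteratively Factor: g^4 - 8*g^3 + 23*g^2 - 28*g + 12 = (g - 1)*(g^3 - 7*g^2 + 16*g - 12) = (g - 2)*(g - 1)*(g^2 - 5*g + 6) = (g - 2)^2*(g - 1)*(g - 3)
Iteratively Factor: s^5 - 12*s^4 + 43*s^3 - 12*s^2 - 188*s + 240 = (s + 2)*(s^4 - 14*s^3 + 71*s^2 - 154*s + 120) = (s - 4)*(s + 2)*(s^3 - 10*s^2 + 31*s - 30) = (s - 5)*(s - 4)*(s + 2)*(s^2 - 5*s + 6) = (s - 5)*(s - 4)*(s - 2)*(s + 2)*(s - 3)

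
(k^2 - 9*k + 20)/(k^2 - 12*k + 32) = (k - 5)/(k - 8)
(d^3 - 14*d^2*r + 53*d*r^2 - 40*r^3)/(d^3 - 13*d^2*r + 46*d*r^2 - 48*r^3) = (d^2 - 6*d*r + 5*r^2)/(d^2 - 5*d*r + 6*r^2)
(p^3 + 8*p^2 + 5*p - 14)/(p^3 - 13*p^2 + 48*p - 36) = (p^2 + 9*p + 14)/(p^2 - 12*p + 36)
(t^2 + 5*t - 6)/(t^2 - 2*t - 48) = (t - 1)/(t - 8)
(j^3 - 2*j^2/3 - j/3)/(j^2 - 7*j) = (3*j^2 - 2*j - 1)/(3*(j - 7))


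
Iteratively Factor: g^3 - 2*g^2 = (g)*(g^2 - 2*g) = g^2*(g - 2)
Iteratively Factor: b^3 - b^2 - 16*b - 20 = (b + 2)*(b^2 - 3*b - 10) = (b + 2)^2*(b - 5)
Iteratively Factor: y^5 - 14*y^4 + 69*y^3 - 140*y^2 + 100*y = (y)*(y^4 - 14*y^3 + 69*y^2 - 140*y + 100) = y*(y - 2)*(y^3 - 12*y^2 + 45*y - 50) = y*(y - 2)^2*(y^2 - 10*y + 25) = y*(y - 5)*(y - 2)^2*(y - 5)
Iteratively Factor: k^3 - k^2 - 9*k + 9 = (k - 3)*(k^2 + 2*k - 3) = (k - 3)*(k + 3)*(k - 1)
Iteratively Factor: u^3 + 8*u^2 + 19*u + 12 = (u + 3)*(u^2 + 5*u + 4) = (u + 3)*(u + 4)*(u + 1)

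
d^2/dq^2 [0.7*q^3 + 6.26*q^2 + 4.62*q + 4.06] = 4.2*q + 12.52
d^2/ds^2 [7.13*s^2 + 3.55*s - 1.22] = 14.2600000000000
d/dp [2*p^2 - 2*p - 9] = 4*p - 2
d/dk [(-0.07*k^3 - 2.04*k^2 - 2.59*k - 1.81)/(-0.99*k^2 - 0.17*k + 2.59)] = (0.0693*k^4 + 0.0238000000000005*k^3 - 2.7612*k^2 - 14.151*k - 7.0158)/(0.9801*k^4 + 0.3366*k^3 - 5.0993*k^2 - 0.8806*k + 6.7081)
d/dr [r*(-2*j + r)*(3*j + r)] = -6*j^2 + 2*j*r + 3*r^2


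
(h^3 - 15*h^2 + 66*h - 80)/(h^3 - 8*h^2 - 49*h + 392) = (h^2 - 7*h + 10)/(h^2 - 49)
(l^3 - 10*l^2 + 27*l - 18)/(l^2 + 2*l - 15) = (l^2 - 7*l + 6)/(l + 5)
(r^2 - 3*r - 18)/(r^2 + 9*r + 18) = (r - 6)/(r + 6)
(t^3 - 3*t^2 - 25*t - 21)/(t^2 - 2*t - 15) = (t^2 - 6*t - 7)/(t - 5)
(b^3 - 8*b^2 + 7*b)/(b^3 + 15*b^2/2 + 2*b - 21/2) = 2*b*(b - 7)/(2*b^2 + 17*b + 21)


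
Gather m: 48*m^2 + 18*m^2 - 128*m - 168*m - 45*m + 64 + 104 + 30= 66*m^2 - 341*m + 198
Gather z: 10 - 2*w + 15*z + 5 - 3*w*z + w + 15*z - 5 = -w + z*(30 - 3*w) + 10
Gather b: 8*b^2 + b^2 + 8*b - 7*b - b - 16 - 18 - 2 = 9*b^2 - 36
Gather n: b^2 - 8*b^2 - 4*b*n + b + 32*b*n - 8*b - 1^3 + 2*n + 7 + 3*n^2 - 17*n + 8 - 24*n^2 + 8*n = -7*b^2 - 7*b - 21*n^2 + n*(28*b - 7) + 14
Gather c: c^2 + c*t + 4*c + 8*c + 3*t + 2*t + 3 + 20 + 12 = c^2 + c*(t + 12) + 5*t + 35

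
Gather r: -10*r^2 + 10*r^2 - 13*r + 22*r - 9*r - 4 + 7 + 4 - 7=0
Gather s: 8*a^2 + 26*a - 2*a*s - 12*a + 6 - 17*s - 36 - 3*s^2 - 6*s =8*a^2 + 14*a - 3*s^2 + s*(-2*a - 23) - 30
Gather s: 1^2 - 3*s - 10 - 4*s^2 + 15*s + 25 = -4*s^2 + 12*s + 16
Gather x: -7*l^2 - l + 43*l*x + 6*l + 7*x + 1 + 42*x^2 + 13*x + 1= -7*l^2 + 5*l + 42*x^2 + x*(43*l + 20) + 2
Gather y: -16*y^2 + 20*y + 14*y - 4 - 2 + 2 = -16*y^2 + 34*y - 4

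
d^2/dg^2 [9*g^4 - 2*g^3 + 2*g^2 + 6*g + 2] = 108*g^2 - 12*g + 4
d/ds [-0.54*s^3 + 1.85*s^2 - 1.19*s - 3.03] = -1.62*s^2 + 3.7*s - 1.19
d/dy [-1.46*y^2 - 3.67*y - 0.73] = -2.92*y - 3.67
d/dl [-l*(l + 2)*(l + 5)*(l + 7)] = -4*l^3 - 42*l^2 - 118*l - 70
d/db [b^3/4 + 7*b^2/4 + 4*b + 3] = 3*b^2/4 + 7*b/2 + 4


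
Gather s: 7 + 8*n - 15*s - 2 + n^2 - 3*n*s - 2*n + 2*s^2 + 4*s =n^2 + 6*n + 2*s^2 + s*(-3*n - 11) + 5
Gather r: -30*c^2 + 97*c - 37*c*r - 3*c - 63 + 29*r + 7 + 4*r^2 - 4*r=-30*c^2 + 94*c + 4*r^2 + r*(25 - 37*c) - 56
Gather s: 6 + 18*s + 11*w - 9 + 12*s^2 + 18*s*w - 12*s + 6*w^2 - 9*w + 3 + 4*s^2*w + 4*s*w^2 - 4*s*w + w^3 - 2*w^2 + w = s^2*(4*w + 12) + s*(4*w^2 + 14*w + 6) + w^3 + 4*w^2 + 3*w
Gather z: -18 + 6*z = 6*z - 18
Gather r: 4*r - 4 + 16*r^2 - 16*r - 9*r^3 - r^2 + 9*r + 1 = -9*r^3 + 15*r^2 - 3*r - 3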